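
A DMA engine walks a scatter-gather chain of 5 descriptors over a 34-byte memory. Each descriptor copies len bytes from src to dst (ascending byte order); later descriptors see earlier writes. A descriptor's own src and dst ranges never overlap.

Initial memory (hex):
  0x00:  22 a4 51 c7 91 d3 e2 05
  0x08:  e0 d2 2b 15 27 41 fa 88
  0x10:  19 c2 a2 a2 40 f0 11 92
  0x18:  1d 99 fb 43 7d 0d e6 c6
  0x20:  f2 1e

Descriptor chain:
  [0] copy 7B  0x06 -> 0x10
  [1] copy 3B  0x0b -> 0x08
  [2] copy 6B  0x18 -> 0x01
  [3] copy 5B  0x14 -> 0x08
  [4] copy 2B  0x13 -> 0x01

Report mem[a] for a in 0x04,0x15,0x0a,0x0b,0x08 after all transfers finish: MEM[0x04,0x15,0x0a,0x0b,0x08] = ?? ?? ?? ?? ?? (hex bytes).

MEM[0x04,0x15,0x0a,0x0b,0x08] = 43 15 27 92 2b

#0 dst[0x10+7] := {0xe2,0x05,0xe0,0xd2,0x2b,0x15,0x27}
#1 dst[0x08+3] := {0x15,0x27,0x41}
#2 dst[0x01+6] := {0x1d,0x99,0xfb,0x43,0x7d,0x0d}
#3 dst[0x08+5] := {0x2b,0x15,0x27,0x92,0x1d}
#4 dst[0x01+2] := {0xd2,0x2b}
query mem[0x04]=0x43, mem[0x15]=0x15, mem[0x0a]=0x27, mem[0x0b]=0x92, mem[0x08]=0x2b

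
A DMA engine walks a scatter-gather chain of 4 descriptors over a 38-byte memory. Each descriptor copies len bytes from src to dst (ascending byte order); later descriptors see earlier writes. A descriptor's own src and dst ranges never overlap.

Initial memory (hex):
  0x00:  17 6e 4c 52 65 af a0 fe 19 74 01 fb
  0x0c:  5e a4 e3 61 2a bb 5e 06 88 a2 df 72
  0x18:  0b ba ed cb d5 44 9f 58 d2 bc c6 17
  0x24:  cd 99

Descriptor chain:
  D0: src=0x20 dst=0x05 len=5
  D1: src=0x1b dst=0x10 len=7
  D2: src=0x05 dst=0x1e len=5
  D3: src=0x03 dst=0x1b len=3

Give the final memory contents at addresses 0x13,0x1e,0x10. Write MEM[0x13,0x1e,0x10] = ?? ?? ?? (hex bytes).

MEM[0x13,0x1e,0x10] = 9f d2 cb

[0] 0x20->0x05 len=5 : d2 bc c6 17 cd
[1] 0x1b->0x10 len=7 : cb d5 44 9f 58 d2 bc
[2] 0x05->0x1e len=5 : d2 bc c6 17 cd
[3] 0x03->0x1b len=3 : 52 65 d2
query mem[0x13]=0x9f, mem[0x1e]=0xd2, mem[0x10]=0xcb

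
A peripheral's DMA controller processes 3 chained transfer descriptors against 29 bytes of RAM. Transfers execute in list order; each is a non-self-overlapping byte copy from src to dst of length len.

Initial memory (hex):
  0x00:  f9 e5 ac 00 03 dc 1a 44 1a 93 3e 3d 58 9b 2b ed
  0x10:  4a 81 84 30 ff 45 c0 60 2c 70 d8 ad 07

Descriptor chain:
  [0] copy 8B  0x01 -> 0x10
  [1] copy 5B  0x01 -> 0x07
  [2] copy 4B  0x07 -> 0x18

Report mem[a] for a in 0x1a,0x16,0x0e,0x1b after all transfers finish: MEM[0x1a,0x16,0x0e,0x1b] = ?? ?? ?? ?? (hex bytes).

[0] 0x01->0x10 len=8 : e5 ac 00 03 dc 1a 44 1a
[1] 0x01->0x07 len=5 : e5 ac 00 03 dc
[2] 0x07->0x18 len=4 : e5 ac 00 03
query mem[0x1a]=0x00, mem[0x16]=0x44, mem[0x0e]=0x2b, mem[0x1b]=0x03

MEM[0x1a,0x16,0x0e,0x1b] = 00 44 2b 03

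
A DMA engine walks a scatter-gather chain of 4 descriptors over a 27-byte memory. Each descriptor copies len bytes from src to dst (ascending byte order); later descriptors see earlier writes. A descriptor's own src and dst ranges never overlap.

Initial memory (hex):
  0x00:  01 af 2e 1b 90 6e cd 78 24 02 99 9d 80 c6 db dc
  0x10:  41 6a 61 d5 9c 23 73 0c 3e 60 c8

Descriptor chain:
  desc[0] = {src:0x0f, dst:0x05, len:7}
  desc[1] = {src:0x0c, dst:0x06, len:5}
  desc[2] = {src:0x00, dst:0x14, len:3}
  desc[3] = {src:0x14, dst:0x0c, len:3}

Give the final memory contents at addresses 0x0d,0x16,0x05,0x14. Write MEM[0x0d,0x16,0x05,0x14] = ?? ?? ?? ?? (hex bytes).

MEM[0x0d,0x16,0x05,0x14] = af 2e dc 01

  after D0: wrote 7B at 0x05 = dc416a61d59c23
  after D1: wrote 5B at 0x06 = 80c6dbdc41
  after D2: wrote 3B at 0x14 = 01af2e
  after D3: wrote 3B at 0x0c = 01af2e
query mem[0x0d]=0xaf, mem[0x16]=0x2e, mem[0x05]=0xdc, mem[0x14]=0x01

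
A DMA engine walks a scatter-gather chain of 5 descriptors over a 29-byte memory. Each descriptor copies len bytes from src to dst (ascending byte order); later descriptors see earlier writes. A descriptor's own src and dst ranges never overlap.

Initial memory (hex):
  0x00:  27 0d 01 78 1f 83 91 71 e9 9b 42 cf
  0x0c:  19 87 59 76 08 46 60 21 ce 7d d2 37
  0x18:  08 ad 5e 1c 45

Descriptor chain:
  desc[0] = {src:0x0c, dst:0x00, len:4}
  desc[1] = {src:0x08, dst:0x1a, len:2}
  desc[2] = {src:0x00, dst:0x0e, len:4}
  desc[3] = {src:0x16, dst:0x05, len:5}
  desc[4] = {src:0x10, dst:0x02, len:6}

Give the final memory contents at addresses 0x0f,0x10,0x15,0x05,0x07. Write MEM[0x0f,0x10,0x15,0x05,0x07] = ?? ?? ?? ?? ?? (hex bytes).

  after D0: wrote 4B at 0x00 = 19875976
  after D1: wrote 2B at 0x1a = e99b
  after D2: wrote 4B at 0x0e = 19875976
  after D3: wrote 5B at 0x05 = d23708ade9
  after D4: wrote 6B at 0x02 = 59766021ce7d
query mem[0x0f]=0x87, mem[0x10]=0x59, mem[0x15]=0x7d, mem[0x05]=0x21, mem[0x07]=0x7d

MEM[0x0f,0x10,0x15,0x05,0x07] = 87 59 7d 21 7d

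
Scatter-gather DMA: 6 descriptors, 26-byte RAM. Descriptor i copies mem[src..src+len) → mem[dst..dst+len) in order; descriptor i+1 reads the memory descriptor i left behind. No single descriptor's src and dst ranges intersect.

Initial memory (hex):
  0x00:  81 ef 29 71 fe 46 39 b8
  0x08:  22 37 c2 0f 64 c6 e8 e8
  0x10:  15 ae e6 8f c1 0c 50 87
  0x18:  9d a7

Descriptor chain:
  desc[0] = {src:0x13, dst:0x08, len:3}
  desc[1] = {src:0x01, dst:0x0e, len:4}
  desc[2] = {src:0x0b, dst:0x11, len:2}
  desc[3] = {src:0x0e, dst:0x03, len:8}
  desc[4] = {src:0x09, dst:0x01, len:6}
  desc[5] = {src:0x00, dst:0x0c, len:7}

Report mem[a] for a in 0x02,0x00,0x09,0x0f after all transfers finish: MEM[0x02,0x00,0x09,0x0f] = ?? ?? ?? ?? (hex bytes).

MEM[0x02,0x00,0x09,0x0f] = 0c 81 c1 0f

D0: mem[0x08..0x0a] <- [8f c1 0c]
D1: mem[0x0e..0x11] <- [ef 29 71 fe]
D2: mem[0x11..0x12] <- [0f 64]
D3: mem[0x03..0x0a] <- [ef 29 71 0f 64 8f c1 0c]
D4: mem[0x01..0x06] <- [c1 0c 0f 64 c6 ef]
D5: mem[0x0c..0x12] <- [81 c1 0c 0f 64 c6 ef]
query mem[0x02]=0x0c, mem[0x00]=0x81, mem[0x09]=0xc1, mem[0x0f]=0x0f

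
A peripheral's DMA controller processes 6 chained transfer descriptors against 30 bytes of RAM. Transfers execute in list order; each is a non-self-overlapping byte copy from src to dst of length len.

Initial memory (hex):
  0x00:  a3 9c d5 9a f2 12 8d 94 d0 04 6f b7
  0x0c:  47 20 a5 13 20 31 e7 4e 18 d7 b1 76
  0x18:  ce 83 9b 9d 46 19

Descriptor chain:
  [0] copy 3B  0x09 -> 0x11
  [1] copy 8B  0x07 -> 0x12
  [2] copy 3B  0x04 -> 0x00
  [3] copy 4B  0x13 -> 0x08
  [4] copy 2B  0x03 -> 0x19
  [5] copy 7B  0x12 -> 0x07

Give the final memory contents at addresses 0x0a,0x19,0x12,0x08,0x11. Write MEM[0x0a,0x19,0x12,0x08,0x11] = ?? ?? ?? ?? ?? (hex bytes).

  after D0: wrote 3B at 0x11 = 046fb7
  after D1: wrote 8B at 0x12 = 94d0046fb74720a5
  after D2: wrote 3B at 0x00 = f2128d
  after D3: wrote 4B at 0x08 = d0046fb7
  after D4: wrote 2B at 0x19 = 9af2
  after D5: wrote 7B at 0x07 = 94d0046fb74720
query mem[0x0a]=0x6f, mem[0x19]=0x9a, mem[0x12]=0x94, mem[0x08]=0xd0, mem[0x11]=0x04

MEM[0x0a,0x19,0x12,0x08,0x11] = 6f 9a 94 d0 04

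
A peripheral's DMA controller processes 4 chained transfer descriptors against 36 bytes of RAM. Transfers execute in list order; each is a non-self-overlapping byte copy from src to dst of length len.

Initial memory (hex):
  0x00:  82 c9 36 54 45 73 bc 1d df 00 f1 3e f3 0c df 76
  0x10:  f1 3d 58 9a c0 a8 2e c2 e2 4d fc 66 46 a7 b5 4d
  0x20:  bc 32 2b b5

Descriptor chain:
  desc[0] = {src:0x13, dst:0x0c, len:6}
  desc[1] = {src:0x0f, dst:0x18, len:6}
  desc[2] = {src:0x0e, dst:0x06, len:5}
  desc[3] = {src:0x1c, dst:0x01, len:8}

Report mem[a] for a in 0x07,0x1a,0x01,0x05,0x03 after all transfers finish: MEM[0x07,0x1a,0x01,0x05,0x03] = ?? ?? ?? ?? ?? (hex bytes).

MEM[0x07,0x1a,0x01,0x05,0x03] = 2b e2 9a bc b5

  after D0: wrote 6B at 0x0c = 9ac0a82ec2e2
  after D1: wrote 6B at 0x18 = 2ec2e2589ac0
  after D2: wrote 5B at 0x06 = a82ec2e258
  after D3: wrote 8B at 0x01 = 9ac0b54dbc322bb5
query mem[0x07]=0x2b, mem[0x1a]=0xe2, mem[0x01]=0x9a, mem[0x05]=0xbc, mem[0x03]=0xb5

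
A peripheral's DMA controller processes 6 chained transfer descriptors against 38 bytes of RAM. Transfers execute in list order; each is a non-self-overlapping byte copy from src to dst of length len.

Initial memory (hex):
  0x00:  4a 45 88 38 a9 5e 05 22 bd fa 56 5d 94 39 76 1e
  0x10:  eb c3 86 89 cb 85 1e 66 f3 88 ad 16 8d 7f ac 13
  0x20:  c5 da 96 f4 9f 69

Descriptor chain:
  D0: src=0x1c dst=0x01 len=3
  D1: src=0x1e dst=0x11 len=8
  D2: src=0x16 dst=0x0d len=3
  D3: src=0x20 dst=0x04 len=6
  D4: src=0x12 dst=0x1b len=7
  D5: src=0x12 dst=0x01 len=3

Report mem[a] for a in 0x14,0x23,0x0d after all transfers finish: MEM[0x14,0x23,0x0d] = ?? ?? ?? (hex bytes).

D0: mem[0x01..0x03] <- [8d 7f ac]
D1: mem[0x11..0x18] <- [ac 13 c5 da 96 f4 9f 69]
D2: mem[0x0d..0x0f] <- [f4 9f 69]
D3: mem[0x04..0x09] <- [c5 da 96 f4 9f 69]
D4: mem[0x1b..0x21] <- [13 c5 da 96 f4 9f 69]
D5: mem[0x01..0x03] <- [13 c5 da]
query mem[0x14]=0xda, mem[0x23]=0xf4, mem[0x0d]=0xf4

MEM[0x14,0x23,0x0d] = da f4 f4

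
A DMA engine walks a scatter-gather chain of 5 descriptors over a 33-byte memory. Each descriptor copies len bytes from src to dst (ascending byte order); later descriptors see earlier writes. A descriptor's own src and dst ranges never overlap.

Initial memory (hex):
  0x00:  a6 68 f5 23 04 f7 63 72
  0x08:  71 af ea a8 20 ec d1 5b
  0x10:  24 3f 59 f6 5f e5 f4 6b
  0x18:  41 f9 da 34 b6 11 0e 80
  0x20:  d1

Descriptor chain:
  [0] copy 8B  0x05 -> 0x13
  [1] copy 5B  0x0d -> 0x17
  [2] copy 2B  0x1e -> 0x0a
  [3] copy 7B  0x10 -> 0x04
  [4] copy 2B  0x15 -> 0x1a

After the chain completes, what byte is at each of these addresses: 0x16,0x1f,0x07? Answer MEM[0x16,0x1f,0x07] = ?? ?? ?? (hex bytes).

  after D0: wrote 8B at 0x13 = f7637271afeaa820
  after D1: wrote 5B at 0x17 = ecd15b243f
  after D2: wrote 2B at 0x0a = 0e80
  after D3: wrote 7B at 0x04 = 243f59f7637271
  after D4: wrote 2B at 0x1a = 7271
query mem[0x16]=0x71, mem[0x1f]=0x80, mem[0x07]=0xf7

MEM[0x16,0x1f,0x07] = 71 80 f7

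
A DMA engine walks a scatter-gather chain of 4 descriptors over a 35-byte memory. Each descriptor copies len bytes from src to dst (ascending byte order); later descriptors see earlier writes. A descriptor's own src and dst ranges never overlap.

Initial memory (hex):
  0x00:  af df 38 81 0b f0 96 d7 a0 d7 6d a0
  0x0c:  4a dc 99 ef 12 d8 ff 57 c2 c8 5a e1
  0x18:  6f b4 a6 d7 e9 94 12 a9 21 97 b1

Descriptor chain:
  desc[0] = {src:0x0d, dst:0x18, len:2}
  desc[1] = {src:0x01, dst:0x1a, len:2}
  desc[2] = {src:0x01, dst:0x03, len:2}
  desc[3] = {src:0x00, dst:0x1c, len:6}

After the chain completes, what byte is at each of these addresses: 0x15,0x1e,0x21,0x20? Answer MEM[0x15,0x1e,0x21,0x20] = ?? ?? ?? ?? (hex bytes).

  after D0: wrote 2B at 0x18 = dc99
  after D1: wrote 2B at 0x1a = df38
  after D2: wrote 2B at 0x03 = df38
  after D3: wrote 6B at 0x1c = afdf38df38f0
query mem[0x15]=0xc8, mem[0x1e]=0x38, mem[0x21]=0xf0, mem[0x20]=0x38

MEM[0x15,0x1e,0x21,0x20] = c8 38 f0 38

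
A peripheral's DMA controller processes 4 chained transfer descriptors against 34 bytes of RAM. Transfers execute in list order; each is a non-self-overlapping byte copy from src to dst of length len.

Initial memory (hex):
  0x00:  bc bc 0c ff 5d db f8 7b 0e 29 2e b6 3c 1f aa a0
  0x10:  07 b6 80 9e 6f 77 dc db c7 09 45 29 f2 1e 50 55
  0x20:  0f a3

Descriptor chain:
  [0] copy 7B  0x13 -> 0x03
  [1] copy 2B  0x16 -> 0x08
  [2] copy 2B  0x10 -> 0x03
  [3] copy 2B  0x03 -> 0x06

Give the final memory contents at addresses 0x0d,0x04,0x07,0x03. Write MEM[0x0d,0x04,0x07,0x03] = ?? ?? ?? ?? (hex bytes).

MEM[0x0d,0x04,0x07,0x03] = 1f b6 b6 07

  after D0: wrote 7B at 0x03 = 9e6f77dcdbc709
  after D1: wrote 2B at 0x08 = dcdb
  after D2: wrote 2B at 0x03 = 07b6
  after D3: wrote 2B at 0x06 = 07b6
query mem[0x0d]=0x1f, mem[0x04]=0xb6, mem[0x07]=0xb6, mem[0x03]=0x07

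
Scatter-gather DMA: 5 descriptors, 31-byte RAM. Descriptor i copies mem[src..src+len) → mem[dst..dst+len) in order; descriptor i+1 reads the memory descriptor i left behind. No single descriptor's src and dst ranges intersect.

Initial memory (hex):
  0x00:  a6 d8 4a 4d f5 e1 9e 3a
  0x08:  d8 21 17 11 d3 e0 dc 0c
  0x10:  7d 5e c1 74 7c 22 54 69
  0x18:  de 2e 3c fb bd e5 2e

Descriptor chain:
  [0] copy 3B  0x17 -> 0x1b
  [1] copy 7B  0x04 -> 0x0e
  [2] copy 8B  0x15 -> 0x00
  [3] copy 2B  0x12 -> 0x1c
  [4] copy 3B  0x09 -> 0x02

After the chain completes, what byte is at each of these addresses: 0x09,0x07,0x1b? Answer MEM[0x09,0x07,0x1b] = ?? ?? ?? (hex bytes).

D0: mem[0x1b..0x1d] <- [69 de 2e]
D1: mem[0x0e..0x14] <- [f5 e1 9e 3a d8 21 17]
D2: mem[0x00..0x07] <- [22 54 69 de 2e 3c 69 de]
D3: mem[0x1c..0x1d] <- [d8 21]
D4: mem[0x02..0x04] <- [21 17 11]
query mem[0x09]=0x21, mem[0x07]=0xde, mem[0x1b]=0x69

MEM[0x09,0x07,0x1b] = 21 de 69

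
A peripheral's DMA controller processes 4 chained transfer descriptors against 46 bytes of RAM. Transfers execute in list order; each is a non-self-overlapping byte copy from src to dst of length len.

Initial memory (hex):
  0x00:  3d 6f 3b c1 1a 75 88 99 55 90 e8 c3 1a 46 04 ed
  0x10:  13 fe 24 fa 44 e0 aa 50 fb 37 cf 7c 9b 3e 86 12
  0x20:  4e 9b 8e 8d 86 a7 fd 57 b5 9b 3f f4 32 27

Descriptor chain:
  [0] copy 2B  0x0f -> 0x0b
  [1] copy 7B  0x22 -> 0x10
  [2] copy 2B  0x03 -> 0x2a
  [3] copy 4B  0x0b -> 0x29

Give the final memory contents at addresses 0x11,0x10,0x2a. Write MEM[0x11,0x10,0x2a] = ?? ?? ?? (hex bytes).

#0 dst[0x0b+2] := {0xed,0x13}
#1 dst[0x10+7] := {0x8e,0x8d,0x86,0xa7,0xfd,0x57,0xb5}
#2 dst[0x2a+2] := {0xc1,0x1a}
#3 dst[0x29+4] := {0xed,0x13,0x46,0x04}
query mem[0x11]=0x8d, mem[0x10]=0x8e, mem[0x2a]=0x13

MEM[0x11,0x10,0x2a] = 8d 8e 13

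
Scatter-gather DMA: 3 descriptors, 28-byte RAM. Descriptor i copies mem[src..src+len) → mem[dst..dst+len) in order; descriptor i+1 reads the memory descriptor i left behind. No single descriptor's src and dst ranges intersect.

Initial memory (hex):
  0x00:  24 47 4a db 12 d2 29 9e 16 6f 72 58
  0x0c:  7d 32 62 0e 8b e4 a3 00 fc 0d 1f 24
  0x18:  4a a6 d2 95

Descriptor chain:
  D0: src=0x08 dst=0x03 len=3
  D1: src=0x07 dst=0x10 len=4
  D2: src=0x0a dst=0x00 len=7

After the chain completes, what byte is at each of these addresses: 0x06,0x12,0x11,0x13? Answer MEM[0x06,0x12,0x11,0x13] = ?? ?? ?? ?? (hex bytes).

D0: mem[0x03..0x05] <- [16 6f 72]
D1: mem[0x10..0x13] <- [9e 16 6f 72]
D2: mem[0x00..0x06] <- [72 58 7d 32 62 0e 9e]
query mem[0x06]=0x9e, mem[0x12]=0x6f, mem[0x11]=0x16, mem[0x13]=0x72

MEM[0x06,0x12,0x11,0x13] = 9e 6f 16 72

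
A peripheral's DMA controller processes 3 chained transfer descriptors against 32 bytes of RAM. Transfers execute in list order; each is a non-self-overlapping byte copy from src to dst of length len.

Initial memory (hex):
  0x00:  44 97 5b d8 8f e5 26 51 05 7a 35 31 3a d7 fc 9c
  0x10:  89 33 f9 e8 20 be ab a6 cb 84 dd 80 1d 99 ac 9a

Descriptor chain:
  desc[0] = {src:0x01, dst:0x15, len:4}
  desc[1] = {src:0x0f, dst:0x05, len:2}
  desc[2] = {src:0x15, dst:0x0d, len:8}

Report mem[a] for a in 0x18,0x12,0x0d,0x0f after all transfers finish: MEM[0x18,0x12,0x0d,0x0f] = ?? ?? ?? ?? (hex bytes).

MEM[0x18,0x12,0x0d,0x0f] = 8f dd 97 d8

[0] 0x01->0x15 len=4 : 97 5b d8 8f
[1] 0x0f->0x05 len=2 : 9c 89
[2] 0x15->0x0d len=8 : 97 5b d8 8f 84 dd 80 1d
query mem[0x18]=0x8f, mem[0x12]=0xdd, mem[0x0d]=0x97, mem[0x0f]=0xd8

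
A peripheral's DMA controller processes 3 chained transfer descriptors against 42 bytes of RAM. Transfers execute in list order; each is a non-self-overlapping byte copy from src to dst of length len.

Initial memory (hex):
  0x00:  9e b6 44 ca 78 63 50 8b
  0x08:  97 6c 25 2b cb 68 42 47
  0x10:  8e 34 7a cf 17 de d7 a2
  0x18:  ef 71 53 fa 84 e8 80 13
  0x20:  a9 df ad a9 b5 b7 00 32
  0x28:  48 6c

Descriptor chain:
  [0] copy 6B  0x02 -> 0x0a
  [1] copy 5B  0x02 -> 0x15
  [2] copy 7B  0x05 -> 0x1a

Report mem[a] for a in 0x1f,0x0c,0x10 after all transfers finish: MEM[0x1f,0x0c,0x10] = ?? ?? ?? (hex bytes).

D0: mem[0x0a..0x0f] <- [44 ca 78 63 50 8b]
D1: mem[0x15..0x19] <- [44 ca 78 63 50]
D2: mem[0x1a..0x20] <- [63 50 8b 97 6c 44 ca]
query mem[0x1f]=0x44, mem[0x0c]=0x78, mem[0x10]=0x8e

MEM[0x1f,0x0c,0x10] = 44 78 8e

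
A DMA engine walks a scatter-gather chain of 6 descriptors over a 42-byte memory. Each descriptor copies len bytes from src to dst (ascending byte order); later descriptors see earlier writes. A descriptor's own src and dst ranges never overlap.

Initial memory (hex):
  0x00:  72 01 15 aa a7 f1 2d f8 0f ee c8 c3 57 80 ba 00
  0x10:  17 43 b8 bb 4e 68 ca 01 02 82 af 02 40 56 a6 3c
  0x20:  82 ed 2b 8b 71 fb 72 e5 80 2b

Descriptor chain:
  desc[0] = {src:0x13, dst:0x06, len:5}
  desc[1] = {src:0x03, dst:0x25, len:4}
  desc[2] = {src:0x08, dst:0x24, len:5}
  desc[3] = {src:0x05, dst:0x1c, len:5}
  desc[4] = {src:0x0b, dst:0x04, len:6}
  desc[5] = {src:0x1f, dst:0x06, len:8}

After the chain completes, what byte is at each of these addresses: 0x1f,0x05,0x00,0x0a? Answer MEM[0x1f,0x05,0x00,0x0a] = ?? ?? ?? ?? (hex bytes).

  after D0: wrote 5B at 0x06 = bb4e68ca01
  after D1: wrote 4B at 0x25 = aaa7f1bb
  after D2: wrote 5B at 0x24 = 68ca01c357
  after D3: wrote 5B at 0x1c = f1bb4e68ca
  after D4: wrote 6B at 0x04 = c35780ba0017
  after D5: wrote 8B at 0x06 = 68caed2b8b68ca01
query mem[0x1f]=0x68, mem[0x05]=0x57, mem[0x00]=0x72, mem[0x0a]=0x8b

MEM[0x1f,0x05,0x00,0x0a] = 68 57 72 8b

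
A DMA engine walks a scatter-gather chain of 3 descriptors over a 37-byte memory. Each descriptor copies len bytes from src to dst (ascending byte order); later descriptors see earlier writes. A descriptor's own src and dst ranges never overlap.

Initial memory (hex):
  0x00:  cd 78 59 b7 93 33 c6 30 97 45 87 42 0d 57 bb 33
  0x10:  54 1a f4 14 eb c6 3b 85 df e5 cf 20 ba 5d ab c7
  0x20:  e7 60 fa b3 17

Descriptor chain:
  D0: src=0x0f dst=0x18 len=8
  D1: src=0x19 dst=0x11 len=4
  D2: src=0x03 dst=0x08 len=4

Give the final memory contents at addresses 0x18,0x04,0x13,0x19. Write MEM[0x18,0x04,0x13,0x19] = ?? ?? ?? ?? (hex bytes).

MEM[0x18,0x04,0x13,0x19] = 33 93 f4 54

D0: mem[0x18..0x1f] <- [33 54 1a f4 14 eb c6 3b]
D1: mem[0x11..0x14] <- [54 1a f4 14]
D2: mem[0x08..0x0b] <- [b7 93 33 c6]
query mem[0x18]=0x33, mem[0x04]=0x93, mem[0x13]=0xf4, mem[0x19]=0x54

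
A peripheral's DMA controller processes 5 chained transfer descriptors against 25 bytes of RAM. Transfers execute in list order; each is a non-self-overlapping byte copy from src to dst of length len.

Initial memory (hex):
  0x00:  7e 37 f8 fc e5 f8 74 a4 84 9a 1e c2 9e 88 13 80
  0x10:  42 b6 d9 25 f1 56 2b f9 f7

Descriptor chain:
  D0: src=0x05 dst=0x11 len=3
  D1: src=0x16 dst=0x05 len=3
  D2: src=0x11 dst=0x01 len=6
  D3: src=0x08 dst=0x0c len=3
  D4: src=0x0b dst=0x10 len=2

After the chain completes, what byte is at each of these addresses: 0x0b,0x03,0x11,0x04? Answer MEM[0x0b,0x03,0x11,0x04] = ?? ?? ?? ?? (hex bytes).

D0: mem[0x11..0x13] <- [f8 74 a4]
D1: mem[0x05..0x07] <- [2b f9 f7]
D2: mem[0x01..0x06] <- [f8 74 a4 f1 56 2b]
D3: mem[0x0c..0x0e] <- [84 9a 1e]
D4: mem[0x10..0x11] <- [c2 84]
query mem[0x0b]=0xc2, mem[0x03]=0xa4, mem[0x11]=0x84, mem[0x04]=0xf1

MEM[0x0b,0x03,0x11,0x04] = c2 a4 84 f1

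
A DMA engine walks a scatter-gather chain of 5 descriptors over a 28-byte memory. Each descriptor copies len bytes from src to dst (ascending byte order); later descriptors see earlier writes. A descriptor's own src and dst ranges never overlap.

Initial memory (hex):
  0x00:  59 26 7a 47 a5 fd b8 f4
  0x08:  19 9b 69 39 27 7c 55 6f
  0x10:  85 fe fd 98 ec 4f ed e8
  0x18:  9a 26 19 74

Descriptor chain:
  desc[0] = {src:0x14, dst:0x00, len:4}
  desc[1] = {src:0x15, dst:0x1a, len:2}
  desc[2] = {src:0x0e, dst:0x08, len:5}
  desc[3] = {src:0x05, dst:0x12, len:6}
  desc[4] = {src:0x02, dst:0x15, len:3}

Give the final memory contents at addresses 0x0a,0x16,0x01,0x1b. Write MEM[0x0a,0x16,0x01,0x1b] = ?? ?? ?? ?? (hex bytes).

MEM[0x0a,0x16,0x01,0x1b] = 85 e8 4f ed

  after D0: wrote 4B at 0x00 = ec4fede8
  after D1: wrote 2B at 0x1a = 4fed
  after D2: wrote 5B at 0x08 = 556f85fefd
  after D3: wrote 6B at 0x12 = fdb8f4556f85
  after D4: wrote 3B at 0x15 = ede8a5
query mem[0x0a]=0x85, mem[0x16]=0xe8, mem[0x01]=0x4f, mem[0x1b]=0xed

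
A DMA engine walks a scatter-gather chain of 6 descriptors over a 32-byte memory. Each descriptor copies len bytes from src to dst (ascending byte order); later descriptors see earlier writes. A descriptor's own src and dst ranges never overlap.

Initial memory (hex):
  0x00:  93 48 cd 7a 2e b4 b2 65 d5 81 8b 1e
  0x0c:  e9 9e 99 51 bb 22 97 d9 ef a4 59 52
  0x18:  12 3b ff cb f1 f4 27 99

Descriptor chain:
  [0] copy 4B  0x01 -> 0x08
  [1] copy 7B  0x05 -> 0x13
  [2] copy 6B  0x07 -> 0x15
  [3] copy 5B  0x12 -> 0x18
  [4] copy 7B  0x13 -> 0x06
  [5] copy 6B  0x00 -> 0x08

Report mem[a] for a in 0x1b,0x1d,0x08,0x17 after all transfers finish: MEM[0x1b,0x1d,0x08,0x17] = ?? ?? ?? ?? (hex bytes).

#0 dst[0x08+4] := {0x48,0xcd,0x7a,0x2e}
#1 dst[0x13+7] := {0xb4,0xb2,0x65,0x48,0xcd,0x7a,0x2e}
#2 dst[0x15+6] := {0x65,0x48,0xcd,0x7a,0x2e,0xe9}
#3 dst[0x18+5] := {0x97,0xb4,0xb2,0x65,0x48}
#4 dst[0x06+7] := {0xb4,0xb2,0x65,0x48,0xcd,0x97,0xb4}
#5 dst[0x08+6] := {0x93,0x48,0xcd,0x7a,0x2e,0xb4}
query mem[0x1b]=0x65, mem[0x1d]=0xf4, mem[0x08]=0x93, mem[0x17]=0xcd

MEM[0x1b,0x1d,0x08,0x17] = 65 f4 93 cd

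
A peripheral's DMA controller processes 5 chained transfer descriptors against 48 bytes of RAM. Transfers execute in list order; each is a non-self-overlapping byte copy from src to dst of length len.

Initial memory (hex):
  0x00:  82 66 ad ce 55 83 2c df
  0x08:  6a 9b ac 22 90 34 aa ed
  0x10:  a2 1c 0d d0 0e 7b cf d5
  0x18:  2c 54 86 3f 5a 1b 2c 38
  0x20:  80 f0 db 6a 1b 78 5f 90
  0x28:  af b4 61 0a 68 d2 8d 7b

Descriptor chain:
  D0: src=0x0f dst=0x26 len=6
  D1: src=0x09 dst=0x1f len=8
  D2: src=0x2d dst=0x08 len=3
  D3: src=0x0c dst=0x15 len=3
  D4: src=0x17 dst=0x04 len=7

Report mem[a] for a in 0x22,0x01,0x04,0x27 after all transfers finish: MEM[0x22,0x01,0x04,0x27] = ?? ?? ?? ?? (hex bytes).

D0: mem[0x26..0x2b] <- [ed a2 1c 0d d0 0e]
D1: mem[0x1f..0x26] <- [9b ac 22 90 34 aa ed a2]
D2: mem[0x08..0x0a] <- [d2 8d 7b]
D3: mem[0x15..0x17] <- [90 34 aa]
D4: mem[0x04..0x0a] <- [aa 2c 54 86 3f 5a 1b]
query mem[0x22]=0x90, mem[0x01]=0x66, mem[0x04]=0xaa, mem[0x27]=0xa2

MEM[0x22,0x01,0x04,0x27] = 90 66 aa a2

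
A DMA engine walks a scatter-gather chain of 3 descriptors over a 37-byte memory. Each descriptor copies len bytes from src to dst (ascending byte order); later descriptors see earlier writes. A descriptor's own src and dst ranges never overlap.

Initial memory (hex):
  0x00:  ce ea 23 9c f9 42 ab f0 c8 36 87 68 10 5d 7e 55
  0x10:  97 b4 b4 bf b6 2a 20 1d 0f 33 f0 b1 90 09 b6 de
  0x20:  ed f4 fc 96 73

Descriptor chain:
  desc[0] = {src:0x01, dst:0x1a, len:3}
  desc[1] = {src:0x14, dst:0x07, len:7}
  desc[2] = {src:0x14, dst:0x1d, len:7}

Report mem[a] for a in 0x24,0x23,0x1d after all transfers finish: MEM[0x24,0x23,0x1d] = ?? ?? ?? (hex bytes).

MEM[0x24,0x23,0x1d] = 73 ea b6

[0] 0x01->0x1a len=3 : ea 23 9c
[1] 0x14->0x07 len=7 : b6 2a 20 1d 0f 33 ea
[2] 0x14->0x1d len=7 : b6 2a 20 1d 0f 33 ea
query mem[0x24]=0x73, mem[0x23]=0xea, mem[0x1d]=0xb6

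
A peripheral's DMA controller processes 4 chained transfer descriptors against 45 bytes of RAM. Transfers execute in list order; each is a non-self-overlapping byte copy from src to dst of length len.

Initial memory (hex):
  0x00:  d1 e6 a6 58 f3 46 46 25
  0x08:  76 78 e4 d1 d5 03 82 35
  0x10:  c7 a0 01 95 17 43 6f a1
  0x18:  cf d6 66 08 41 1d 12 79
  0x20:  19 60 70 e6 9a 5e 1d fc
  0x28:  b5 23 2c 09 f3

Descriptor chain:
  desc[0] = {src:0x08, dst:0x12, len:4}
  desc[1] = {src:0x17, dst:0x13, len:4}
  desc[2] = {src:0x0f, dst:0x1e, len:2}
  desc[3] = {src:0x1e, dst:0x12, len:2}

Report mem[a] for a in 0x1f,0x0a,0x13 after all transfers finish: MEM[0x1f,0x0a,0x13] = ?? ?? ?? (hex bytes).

#0 dst[0x12+4] := {0x76,0x78,0xe4,0xd1}
#1 dst[0x13+4] := {0xa1,0xcf,0xd6,0x66}
#2 dst[0x1e+2] := {0x35,0xc7}
#3 dst[0x12+2] := {0x35,0xc7}
query mem[0x1f]=0xc7, mem[0x0a]=0xe4, mem[0x13]=0xc7

MEM[0x1f,0x0a,0x13] = c7 e4 c7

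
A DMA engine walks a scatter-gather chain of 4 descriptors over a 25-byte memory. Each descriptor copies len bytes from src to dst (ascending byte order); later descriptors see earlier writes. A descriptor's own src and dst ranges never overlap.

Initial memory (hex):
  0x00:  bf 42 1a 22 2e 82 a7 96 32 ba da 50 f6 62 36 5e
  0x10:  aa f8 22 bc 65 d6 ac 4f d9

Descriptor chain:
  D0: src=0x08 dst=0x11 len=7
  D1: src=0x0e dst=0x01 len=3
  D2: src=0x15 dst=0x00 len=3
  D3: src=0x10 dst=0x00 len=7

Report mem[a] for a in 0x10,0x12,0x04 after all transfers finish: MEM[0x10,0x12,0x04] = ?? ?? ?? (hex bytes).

#0 dst[0x11+7] := {0x32,0xba,0xda,0x50,0xf6,0x62,0x36}
#1 dst[0x01+3] := {0x36,0x5e,0xaa}
#2 dst[0x00+3] := {0xf6,0x62,0x36}
#3 dst[0x00+7] := {0xaa,0x32,0xba,0xda,0x50,0xf6,0x62}
query mem[0x10]=0xaa, mem[0x12]=0xba, mem[0x04]=0x50

MEM[0x10,0x12,0x04] = aa ba 50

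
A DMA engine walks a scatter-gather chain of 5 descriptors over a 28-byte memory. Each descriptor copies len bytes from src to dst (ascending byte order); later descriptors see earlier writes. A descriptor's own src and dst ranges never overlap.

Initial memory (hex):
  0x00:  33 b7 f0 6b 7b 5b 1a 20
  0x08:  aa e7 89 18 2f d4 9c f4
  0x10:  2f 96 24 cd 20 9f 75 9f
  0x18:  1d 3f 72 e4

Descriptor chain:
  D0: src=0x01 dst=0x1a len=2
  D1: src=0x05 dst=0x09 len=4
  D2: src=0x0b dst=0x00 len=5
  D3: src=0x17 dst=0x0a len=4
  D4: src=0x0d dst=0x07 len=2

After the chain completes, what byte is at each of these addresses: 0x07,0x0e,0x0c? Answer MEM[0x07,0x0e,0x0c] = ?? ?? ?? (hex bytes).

  after D0: wrote 2B at 0x1a = b7f0
  after D1: wrote 4B at 0x09 = 5b1a20aa
  after D2: wrote 5B at 0x00 = 20aad49cf4
  after D3: wrote 4B at 0x0a = 9f1d3fb7
  after D4: wrote 2B at 0x07 = b79c
query mem[0x07]=0xb7, mem[0x0e]=0x9c, mem[0x0c]=0x3f

MEM[0x07,0x0e,0x0c] = b7 9c 3f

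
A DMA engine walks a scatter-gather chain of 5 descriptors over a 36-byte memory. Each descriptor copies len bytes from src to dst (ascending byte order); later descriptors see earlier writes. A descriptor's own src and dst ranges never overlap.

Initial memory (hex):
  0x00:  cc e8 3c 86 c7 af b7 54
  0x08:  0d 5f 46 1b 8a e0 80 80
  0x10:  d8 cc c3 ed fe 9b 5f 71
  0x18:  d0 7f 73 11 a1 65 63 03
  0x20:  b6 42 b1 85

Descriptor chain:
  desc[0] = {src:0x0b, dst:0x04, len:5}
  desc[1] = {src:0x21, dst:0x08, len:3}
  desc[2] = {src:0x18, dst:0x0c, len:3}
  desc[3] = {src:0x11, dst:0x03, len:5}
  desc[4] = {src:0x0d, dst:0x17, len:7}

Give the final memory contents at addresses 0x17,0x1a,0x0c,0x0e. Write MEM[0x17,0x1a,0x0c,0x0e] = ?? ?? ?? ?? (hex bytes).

MEM[0x17,0x1a,0x0c,0x0e] = 7f d8 d0 73

  after D0: wrote 5B at 0x04 = 1b8ae08080
  after D1: wrote 3B at 0x08 = 42b185
  after D2: wrote 3B at 0x0c = d07f73
  after D3: wrote 5B at 0x03 = ccc3edfe9b
  after D4: wrote 7B at 0x17 = 7f7380d8ccc3ed
query mem[0x17]=0x7f, mem[0x1a]=0xd8, mem[0x0c]=0xd0, mem[0x0e]=0x73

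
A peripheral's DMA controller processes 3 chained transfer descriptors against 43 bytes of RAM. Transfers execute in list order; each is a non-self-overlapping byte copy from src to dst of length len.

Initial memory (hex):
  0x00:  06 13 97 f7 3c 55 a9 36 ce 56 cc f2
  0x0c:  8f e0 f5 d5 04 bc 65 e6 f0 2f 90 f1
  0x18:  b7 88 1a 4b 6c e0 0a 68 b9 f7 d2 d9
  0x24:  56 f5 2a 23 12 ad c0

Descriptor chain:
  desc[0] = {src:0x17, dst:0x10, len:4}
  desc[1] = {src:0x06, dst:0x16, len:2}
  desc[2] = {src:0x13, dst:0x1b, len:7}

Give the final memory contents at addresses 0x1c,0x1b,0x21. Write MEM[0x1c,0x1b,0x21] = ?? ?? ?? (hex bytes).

MEM[0x1c,0x1b,0x21] = f0 1a 88

D0: mem[0x10..0x13] <- [f1 b7 88 1a]
D1: mem[0x16..0x17] <- [a9 36]
D2: mem[0x1b..0x21] <- [1a f0 2f a9 36 b7 88]
query mem[0x1c]=0xf0, mem[0x1b]=0x1a, mem[0x21]=0x88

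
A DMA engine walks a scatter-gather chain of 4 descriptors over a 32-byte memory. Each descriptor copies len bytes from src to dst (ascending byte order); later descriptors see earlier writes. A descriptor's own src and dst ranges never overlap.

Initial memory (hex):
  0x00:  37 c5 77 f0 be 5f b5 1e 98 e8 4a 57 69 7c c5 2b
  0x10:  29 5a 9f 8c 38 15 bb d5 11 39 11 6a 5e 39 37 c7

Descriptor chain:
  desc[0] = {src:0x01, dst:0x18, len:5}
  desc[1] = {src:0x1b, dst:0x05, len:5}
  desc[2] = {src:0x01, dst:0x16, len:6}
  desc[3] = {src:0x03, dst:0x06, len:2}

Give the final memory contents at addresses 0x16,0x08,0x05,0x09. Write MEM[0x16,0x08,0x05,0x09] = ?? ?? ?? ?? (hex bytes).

MEM[0x16,0x08,0x05,0x09] = c5 37 be c7

#0 dst[0x18+5] := {0xc5,0x77,0xf0,0xbe,0x5f}
#1 dst[0x05+5] := {0xbe,0x5f,0x39,0x37,0xc7}
#2 dst[0x16+6] := {0xc5,0x77,0xf0,0xbe,0xbe,0x5f}
#3 dst[0x06+2] := {0xf0,0xbe}
query mem[0x16]=0xc5, mem[0x08]=0x37, mem[0x05]=0xbe, mem[0x09]=0xc7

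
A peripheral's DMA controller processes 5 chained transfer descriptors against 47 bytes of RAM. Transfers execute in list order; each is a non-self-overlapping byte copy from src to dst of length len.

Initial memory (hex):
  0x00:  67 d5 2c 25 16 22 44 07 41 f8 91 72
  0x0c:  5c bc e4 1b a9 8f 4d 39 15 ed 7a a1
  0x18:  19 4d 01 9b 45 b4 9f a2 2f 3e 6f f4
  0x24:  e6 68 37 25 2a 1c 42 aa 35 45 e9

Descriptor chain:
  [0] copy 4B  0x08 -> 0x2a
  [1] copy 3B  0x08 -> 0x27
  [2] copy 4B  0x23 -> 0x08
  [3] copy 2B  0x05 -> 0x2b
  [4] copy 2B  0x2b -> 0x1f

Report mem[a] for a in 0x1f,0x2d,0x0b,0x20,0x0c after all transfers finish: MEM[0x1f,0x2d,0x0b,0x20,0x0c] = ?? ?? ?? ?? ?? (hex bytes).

D0: mem[0x2a..0x2d] <- [41 f8 91 72]
D1: mem[0x27..0x29] <- [41 f8 91]
D2: mem[0x08..0x0b] <- [f4 e6 68 37]
D3: mem[0x2b..0x2c] <- [22 44]
D4: mem[0x1f..0x20] <- [22 44]
query mem[0x1f]=0x22, mem[0x2d]=0x72, mem[0x0b]=0x37, mem[0x20]=0x44, mem[0x0c]=0x5c

MEM[0x1f,0x2d,0x0b,0x20,0x0c] = 22 72 37 44 5c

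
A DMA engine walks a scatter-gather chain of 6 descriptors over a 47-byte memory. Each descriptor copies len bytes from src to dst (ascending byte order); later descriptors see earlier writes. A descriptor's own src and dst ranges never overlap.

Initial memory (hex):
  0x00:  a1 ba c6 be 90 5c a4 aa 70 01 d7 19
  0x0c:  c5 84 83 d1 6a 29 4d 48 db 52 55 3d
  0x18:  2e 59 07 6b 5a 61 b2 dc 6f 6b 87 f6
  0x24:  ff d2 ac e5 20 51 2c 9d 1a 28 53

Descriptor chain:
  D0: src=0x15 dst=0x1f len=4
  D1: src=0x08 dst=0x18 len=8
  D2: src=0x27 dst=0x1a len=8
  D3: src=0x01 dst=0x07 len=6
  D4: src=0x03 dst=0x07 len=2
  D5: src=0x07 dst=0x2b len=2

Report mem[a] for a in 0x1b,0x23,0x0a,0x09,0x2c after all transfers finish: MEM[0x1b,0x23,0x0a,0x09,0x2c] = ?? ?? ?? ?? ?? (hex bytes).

  after D0: wrote 4B at 0x1f = 52553d2e
  after D1: wrote 8B at 0x18 = 7001d719c58483d1
  after D2: wrote 8B at 0x1a = e520512c9d1a2853
  after D3: wrote 6B at 0x07 = bac6be905ca4
  after D4: wrote 2B at 0x07 = be90
  after D5: wrote 2B at 0x2b = be90
query mem[0x1b]=0x20, mem[0x23]=0xf6, mem[0x0a]=0x90, mem[0x09]=0xbe, mem[0x2c]=0x90

MEM[0x1b,0x23,0x0a,0x09,0x2c] = 20 f6 90 be 90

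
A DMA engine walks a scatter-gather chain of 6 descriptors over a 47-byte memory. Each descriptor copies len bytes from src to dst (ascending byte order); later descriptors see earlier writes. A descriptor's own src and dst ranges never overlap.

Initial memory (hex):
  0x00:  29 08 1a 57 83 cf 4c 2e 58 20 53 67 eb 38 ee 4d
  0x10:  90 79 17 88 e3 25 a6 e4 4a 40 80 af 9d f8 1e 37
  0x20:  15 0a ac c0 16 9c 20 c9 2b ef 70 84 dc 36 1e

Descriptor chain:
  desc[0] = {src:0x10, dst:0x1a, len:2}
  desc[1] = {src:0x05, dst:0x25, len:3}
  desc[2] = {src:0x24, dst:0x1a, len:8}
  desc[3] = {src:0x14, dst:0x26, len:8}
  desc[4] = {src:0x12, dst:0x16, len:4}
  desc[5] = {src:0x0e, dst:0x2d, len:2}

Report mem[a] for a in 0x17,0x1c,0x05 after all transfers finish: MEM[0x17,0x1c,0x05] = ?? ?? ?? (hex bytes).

MEM[0x17,0x1c,0x05] = 88 4c cf

D0: mem[0x1a..0x1b] <- [90 79]
D1: mem[0x25..0x27] <- [cf 4c 2e]
D2: mem[0x1a..0x21] <- [16 cf 4c 2e 2b ef 70 84]
D3: mem[0x26..0x2d] <- [e3 25 a6 e4 4a 40 16 cf]
D4: mem[0x16..0x19] <- [17 88 e3 25]
D5: mem[0x2d..0x2e] <- [ee 4d]
query mem[0x17]=0x88, mem[0x1c]=0x4c, mem[0x05]=0xcf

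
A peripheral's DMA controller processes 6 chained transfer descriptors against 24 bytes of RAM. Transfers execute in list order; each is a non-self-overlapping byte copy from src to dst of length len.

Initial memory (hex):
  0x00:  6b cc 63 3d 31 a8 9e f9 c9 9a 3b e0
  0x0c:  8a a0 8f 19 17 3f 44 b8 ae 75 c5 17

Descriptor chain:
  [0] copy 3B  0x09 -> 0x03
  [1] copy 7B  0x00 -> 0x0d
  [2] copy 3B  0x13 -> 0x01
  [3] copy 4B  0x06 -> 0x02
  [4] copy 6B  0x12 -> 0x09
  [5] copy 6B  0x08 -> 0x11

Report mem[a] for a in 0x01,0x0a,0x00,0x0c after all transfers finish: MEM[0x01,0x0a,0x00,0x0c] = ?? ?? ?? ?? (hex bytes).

  after D0: wrote 3B at 0x03 = 9a3be0
  after D1: wrote 7B at 0x0d = 6bcc639a3be09e
  after D2: wrote 3B at 0x01 = 9eae75
  after D3: wrote 4B at 0x02 = 9ef9c99a
  after D4: wrote 6B at 0x09 = e09eae75c517
  after D5: wrote 6B at 0x11 = c9e09eae75c5
query mem[0x01]=0x9e, mem[0x0a]=0x9e, mem[0x00]=0x6b, mem[0x0c]=0x75

MEM[0x01,0x0a,0x00,0x0c] = 9e 9e 6b 75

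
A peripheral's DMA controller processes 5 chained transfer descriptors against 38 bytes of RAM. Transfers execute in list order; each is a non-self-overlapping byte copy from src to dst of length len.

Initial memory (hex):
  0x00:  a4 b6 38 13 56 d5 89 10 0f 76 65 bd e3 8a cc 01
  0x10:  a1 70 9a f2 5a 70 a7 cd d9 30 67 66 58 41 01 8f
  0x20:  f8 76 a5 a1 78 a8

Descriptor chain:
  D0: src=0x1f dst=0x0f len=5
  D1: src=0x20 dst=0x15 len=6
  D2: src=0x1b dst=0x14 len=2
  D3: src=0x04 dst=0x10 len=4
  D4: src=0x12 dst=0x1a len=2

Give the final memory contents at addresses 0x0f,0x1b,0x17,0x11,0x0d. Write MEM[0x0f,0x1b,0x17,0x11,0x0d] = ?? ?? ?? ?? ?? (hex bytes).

D0: mem[0x0f..0x13] <- [8f f8 76 a5 a1]
D1: mem[0x15..0x1a] <- [f8 76 a5 a1 78 a8]
D2: mem[0x14..0x15] <- [66 58]
D3: mem[0x10..0x13] <- [56 d5 89 10]
D4: mem[0x1a..0x1b] <- [89 10]
query mem[0x0f]=0x8f, mem[0x1b]=0x10, mem[0x17]=0xa5, mem[0x11]=0xd5, mem[0x0d]=0x8a

MEM[0x0f,0x1b,0x17,0x11,0x0d] = 8f 10 a5 d5 8a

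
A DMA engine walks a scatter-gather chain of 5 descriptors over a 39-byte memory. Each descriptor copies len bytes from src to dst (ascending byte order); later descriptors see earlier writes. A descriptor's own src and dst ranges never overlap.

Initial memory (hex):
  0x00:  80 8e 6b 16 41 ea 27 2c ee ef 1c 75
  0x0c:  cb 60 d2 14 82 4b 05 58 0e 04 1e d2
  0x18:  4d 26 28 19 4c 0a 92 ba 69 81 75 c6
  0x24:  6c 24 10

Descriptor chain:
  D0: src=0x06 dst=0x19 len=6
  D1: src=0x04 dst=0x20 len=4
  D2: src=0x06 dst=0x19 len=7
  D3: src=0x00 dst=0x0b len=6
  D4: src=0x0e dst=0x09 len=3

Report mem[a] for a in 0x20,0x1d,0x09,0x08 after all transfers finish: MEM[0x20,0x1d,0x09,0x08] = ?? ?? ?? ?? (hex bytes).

#0 dst[0x19+6] := {0x27,0x2c,0xee,0xef,0x1c,0x75}
#1 dst[0x20+4] := {0x41,0xea,0x27,0x2c}
#2 dst[0x19+7] := {0x27,0x2c,0xee,0xef,0x1c,0x75,0xcb}
#3 dst[0x0b+6] := {0x80,0x8e,0x6b,0x16,0x41,0xea}
#4 dst[0x09+3] := {0x16,0x41,0xea}
query mem[0x20]=0x41, mem[0x1d]=0x1c, mem[0x09]=0x16, mem[0x08]=0xee

MEM[0x20,0x1d,0x09,0x08] = 41 1c 16 ee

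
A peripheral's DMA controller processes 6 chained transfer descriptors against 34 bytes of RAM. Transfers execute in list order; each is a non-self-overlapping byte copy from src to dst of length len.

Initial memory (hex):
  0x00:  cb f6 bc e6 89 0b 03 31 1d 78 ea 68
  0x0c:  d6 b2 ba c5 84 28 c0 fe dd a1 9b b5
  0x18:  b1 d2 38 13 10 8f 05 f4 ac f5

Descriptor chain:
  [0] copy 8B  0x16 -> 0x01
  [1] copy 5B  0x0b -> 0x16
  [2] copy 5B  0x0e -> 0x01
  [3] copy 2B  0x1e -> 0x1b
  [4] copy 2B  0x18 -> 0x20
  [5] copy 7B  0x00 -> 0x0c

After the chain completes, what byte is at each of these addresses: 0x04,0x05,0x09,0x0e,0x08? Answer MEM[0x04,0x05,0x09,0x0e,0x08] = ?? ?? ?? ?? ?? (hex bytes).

  after D0: wrote 8B at 0x01 = 9bb5b1d23813108f
  after D1: wrote 5B at 0x16 = 68d6b2bac5
  after D2: wrote 5B at 0x01 = bac58428c0
  after D3: wrote 2B at 0x1b = 05f4
  after D4: wrote 2B at 0x20 = b2ba
  after D5: wrote 7B at 0x0c = cbbac58428c013
query mem[0x04]=0x28, mem[0x05]=0xc0, mem[0x09]=0x78, mem[0x0e]=0xc5, mem[0x08]=0x8f

MEM[0x04,0x05,0x09,0x0e,0x08] = 28 c0 78 c5 8f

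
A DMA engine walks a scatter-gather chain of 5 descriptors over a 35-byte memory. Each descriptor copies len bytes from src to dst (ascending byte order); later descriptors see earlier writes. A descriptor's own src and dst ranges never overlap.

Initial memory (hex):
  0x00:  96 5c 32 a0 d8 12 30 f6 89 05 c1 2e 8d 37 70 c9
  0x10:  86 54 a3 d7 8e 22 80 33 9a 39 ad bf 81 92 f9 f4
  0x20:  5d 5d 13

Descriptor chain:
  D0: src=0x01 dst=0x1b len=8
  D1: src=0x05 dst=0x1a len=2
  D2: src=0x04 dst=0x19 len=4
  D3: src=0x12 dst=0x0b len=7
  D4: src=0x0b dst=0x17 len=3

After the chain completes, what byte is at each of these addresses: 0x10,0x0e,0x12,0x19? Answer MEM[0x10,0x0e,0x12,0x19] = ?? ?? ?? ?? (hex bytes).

MEM[0x10,0x0e,0x12,0x19] = 33 22 a3 8e

D0: mem[0x1b..0x22] <- [5c 32 a0 d8 12 30 f6 89]
D1: mem[0x1a..0x1b] <- [12 30]
D2: mem[0x19..0x1c] <- [d8 12 30 f6]
D3: mem[0x0b..0x11] <- [a3 d7 8e 22 80 33 9a]
D4: mem[0x17..0x19] <- [a3 d7 8e]
query mem[0x10]=0x33, mem[0x0e]=0x22, mem[0x12]=0xa3, mem[0x19]=0x8e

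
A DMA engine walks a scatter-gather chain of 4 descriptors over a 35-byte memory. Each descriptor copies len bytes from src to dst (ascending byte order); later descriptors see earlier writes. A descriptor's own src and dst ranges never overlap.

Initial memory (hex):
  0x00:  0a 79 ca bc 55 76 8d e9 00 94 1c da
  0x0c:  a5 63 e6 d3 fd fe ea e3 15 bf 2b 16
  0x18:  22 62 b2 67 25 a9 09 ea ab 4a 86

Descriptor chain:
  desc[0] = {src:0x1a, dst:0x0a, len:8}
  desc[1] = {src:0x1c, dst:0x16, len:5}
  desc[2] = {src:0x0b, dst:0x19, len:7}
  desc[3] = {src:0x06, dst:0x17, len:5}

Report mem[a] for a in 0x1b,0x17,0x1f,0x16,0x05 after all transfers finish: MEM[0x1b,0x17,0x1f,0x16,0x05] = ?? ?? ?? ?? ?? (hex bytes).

[0] 0x1a->0x0a len=8 : b2 67 25 a9 09 ea ab 4a
[1] 0x1c->0x16 len=5 : 25 a9 09 ea ab
[2] 0x0b->0x19 len=7 : 67 25 a9 09 ea ab 4a
[3] 0x06->0x17 len=5 : 8d e9 00 94 b2
query mem[0x1b]=0xb2, mem[0x17]=0x8d, mem[0x1f]=0x4a, mem[0x16]=0x25, mem[0x05]=0x76

MEM[0x1b,0x17,0x1f,0x16,0x05] = b2 8d 4a 25 76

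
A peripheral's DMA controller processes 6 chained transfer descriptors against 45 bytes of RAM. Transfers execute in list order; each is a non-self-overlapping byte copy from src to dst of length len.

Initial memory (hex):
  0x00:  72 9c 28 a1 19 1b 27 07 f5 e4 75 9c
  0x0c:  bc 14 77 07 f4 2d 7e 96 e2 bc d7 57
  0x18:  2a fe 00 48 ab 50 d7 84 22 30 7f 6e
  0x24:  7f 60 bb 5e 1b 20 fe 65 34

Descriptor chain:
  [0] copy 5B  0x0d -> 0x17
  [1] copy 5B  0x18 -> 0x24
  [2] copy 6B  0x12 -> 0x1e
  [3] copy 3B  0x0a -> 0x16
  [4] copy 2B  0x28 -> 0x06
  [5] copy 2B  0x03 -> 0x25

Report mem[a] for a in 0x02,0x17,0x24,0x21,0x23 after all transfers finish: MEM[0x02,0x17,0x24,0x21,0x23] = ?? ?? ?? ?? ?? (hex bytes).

[0] 0x0d->0x17 len=5 : 14 77 07 f4 2d
[1] 0x18->0x24 len=5 : 77 07 f4 2d ab
[2] 0x12->0x1e len=6 : 7e 96 e2 bc d7 14
[3] 0x0a->0x16 len=3 : 75 9c bc
[4] 0x28->0x06 len=2 : ab 20
[5] 0x03->0x25 len=2 : a1 19
query mem[0x02]=0x28, mem[0x17]=0x9c, mem[0x24]=0x77, mem[0x21]=0xbc, mem[0x23]=0x14

MEM[0x02,0x17,0x24,0x21,0x23] = 28 9c 77 bc 14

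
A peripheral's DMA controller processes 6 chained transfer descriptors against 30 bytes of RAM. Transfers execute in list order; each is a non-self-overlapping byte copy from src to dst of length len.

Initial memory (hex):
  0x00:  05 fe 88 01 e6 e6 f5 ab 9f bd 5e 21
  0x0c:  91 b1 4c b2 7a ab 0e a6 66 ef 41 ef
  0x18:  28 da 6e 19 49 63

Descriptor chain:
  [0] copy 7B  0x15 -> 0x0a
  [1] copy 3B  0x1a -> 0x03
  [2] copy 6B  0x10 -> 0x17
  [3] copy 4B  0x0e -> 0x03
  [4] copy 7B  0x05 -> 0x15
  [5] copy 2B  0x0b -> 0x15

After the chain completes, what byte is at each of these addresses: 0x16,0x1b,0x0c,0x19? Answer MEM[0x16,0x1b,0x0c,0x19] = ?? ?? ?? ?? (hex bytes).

D0: mem[0x0a..0x10] <- [ef 41 ef 28 da 6e 19]
D1: mem[0x03..0x05] <- [6e 19 49]
D2: mem[0x17..0x1c] <- [19 ab 0e a6 66 ef]
D3: mem[0x03..0x06] <- [da 6e 19 ab]
D4: mem[0x15..0x1b] <- [19 ab ab 9f bd ef 41]
D5: mem[0x15..0x16] <- [41 ef]
query mem[0x16]=0xef, mem[0x1b]=0x41, mem[0x0c]=0xef, mem[0x19]=0xbd

MEM[0x16,0x1b,0x0c,0x19] = ef 41 ef bd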